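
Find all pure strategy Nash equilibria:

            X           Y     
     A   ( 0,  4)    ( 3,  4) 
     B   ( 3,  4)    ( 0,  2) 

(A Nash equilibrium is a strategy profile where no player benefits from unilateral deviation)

Nash equilibrium: (A, Y), (B, X)

Work:
Best responses:
  P1 vs X: payoffs [0, 3] → best response B (payoff 3)
  P1 vs Y: payoffs [3, 0] → best response A (payoff 3)
  P2 vs A: payoffs [4, 4] → best response X/Y (payoff 4)
  P2 vs B: payoffs [4, 2] → best response X (payoff 4)
Mutual best responses: (A,Y), (B,X) → Nash equilibria.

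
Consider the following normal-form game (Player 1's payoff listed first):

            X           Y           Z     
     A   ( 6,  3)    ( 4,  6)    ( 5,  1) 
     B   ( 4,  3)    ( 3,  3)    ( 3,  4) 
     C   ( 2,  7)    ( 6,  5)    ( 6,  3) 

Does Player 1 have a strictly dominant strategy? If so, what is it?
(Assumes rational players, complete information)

No strictly dominant strategy exists for Player 1

Work:
A strategy strictly dominates another if it gives a strictly higher payoff against every opponent action. Compare each pair of P1's strategies column-by-column:
  A vs B: [6 vs 4, 4 vs 3, 5 vs 3] → A strictly dominates B
  A vs C: [6 vs 2, 4 vs 6, 5 vs 6] → A does not strictly dominate C (column Y: 4 ≤ 6)
  B vs A: [4 vs 6, 3 vs 4, 3 vs 5] → B does not strictly dominate A (column X: 4 ≤ 6)
  B vs C: [4 vs 2, 3 vs 6, 3 vs 6] → B does not strictly dominate C (column Y: 3 ≤ 6)
  C vs A: [2 vs 6, 6 vs 4, 6 vs 5] → C does not strictly dominate A (column X: 2 ≤ 6)
  C vs B: [2 vs 4, 6 vs 3, 6 vs 3] → C does not strictly dominate B (column X: 2 ≤ 4)
No single strategy strictly dominates all others → no strictly dominant strategy.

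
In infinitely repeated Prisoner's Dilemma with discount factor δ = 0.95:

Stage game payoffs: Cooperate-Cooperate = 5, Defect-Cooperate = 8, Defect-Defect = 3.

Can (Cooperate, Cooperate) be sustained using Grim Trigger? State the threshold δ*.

δ* = 0.6; since δ = 0.95 ≥ 0.6, cooperation can be sustained

Work:
For Grim Trigger:
Cooperate forever: 5/(1-δ)
Defect then punished: 8 + 3·δ/(1-δ)
Need: 5/(1-δ) ≥ 8 + 3·δ/(1-δ)
Solving: δ ≥ (T-R)/(T-P) = (8-5)/(8-3) = 0.6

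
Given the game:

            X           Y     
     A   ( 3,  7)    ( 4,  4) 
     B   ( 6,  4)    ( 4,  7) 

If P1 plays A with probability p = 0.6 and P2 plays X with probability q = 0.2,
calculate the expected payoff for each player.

E[P1] = 4.04, E[P2] = 5.32

Work:
E[P1] = p·q·π₁(A,X) + p·(1-q)·π₁(A,Y) + (1-p)·q·π₁(B,X) + (1-p)·(1-q)·π₁(B,Y)
= 0.6·0.2·3 + 0.6·0.8·4 + 0.4·0.2·6 + 0.4·0.8·4
= 4.04

E[P2] = 5.32 (similar calculation)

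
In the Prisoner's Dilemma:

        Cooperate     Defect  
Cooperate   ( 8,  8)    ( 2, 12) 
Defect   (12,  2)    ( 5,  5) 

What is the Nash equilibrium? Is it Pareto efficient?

(Defect, Defect) is NE; not Pareto efficient

Work:
Defect dominates Cooperate for both players:
If P2 cooperates: Defect (12) > Cooperate (8)
If P2 defects: Defect (5) > Cooperate (2)
NE: (Defect, Defect) with payoff (5, 5)
But (Cooperate, Cooperate) = (8, 8) Pareto dominates (5, 5)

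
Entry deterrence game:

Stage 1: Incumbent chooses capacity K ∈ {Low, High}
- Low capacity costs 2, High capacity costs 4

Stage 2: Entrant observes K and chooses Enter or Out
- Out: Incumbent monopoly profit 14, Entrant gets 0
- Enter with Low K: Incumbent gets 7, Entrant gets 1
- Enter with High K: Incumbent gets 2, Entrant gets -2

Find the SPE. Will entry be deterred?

SPE: (High, Enter|Low, Out|High); Entry deterred. Incumbent net profit = 10

Work:
After Low K: Entrant enters (1 > 0)
After High K: Entrant stays out (-2 < 0)
Incumbent: Low → 7−2=5, High → 14−4=10
Incumbent chooses High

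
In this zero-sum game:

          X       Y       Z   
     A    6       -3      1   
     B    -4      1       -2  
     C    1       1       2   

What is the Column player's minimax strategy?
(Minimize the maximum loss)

Column should play Y, value = 1

Work:
Column player minimizes Row's maximum payoff:
Column X: max payoff to Row = 6
Column Y: max payoff to Row = 1
Column Z: max payoff to Row = 2
Minimum is 1, achieved by column Y.
Minimax strategy: Y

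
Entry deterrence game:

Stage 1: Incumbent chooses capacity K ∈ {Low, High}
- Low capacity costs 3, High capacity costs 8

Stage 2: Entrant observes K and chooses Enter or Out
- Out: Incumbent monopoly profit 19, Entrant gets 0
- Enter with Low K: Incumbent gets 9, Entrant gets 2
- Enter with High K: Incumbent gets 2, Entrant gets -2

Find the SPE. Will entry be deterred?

SPE: (High, Enter|Low, Out|High); Entry deterred. Incumbent net profit = 11

Work:
After Low K: Entrant enters (2 > 0)
After High K: Entrant stays out (-2 < 0)
Incumbent: Low → 9−3=6, High → 19−8=11
Incumbent chooses High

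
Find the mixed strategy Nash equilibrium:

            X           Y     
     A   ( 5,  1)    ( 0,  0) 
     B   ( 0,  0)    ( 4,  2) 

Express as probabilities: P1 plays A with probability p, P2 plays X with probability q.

p = 0.6667, q = 0.4444

Work:
Find probabilities that make opponent indifferent:
P2 chooses q to make P1 indifferent between A and B
P1 chooses p to make P2 indifferent between X and Y
Mixed NE: P1 plays (A: 0.6667, B: 0.3333), P2 plays (X: 0.4444, Y: 0.5556)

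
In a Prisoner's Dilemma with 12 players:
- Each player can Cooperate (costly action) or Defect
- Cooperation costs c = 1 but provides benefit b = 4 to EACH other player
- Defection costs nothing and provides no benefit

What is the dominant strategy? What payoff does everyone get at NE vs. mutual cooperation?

Dominant: Defect; NE payoff = 0; Coop payoff = 43

Work:
Defect dominates (saves cost c = 1, benefit to others is external)
NE: All defect → everyone gets 0
If all cooperate: each receives (11)×4 - 1 = 43
Social dilemma: 43 > 0 but NE gives 0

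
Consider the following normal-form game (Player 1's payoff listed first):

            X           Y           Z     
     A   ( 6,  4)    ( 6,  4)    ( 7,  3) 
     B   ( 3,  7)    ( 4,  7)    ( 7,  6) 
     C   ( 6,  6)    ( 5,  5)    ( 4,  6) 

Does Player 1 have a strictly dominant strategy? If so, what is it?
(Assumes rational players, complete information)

No strictly dominant strategy exists for Player 1

Work:
A strategy strictly dominates another if it gives a strictly higher payoff against every opponent action. Compare each pair of P1's strategies column-by-column:
  A vs B: [6 vs 3, 6 vs 4, 7 vs 7] → A does not strictly dominate B (column Z: 7 ≤ 7)
  A vs C: [6 vs 6, 6 vs 5, 7 vs 4] → A does not strictly dominate C (column X: 6 ≤ 6)
  B vs A: [3 vs 6, 4 vs 6, 7 vs 7] → B does not strictly dominate A (column X: 3 ≤ 6)
  B vs C: [3 vs 6, 4 vs 5, 7 vs 4] → B does not strictly dominate C (column X: 3 ≤ 6)
  C vs A: [6 vs 6, 5 vs 6, 4 vs 7] → C does not strictly dominate A (column X: 6 ≤ 6)
  C vs B: [6 vs 3, 5 vs 4, 4 vs 7] → C does not strictly dominate B (column Z: 4 ≤ 7)
No single strategy strictly dominates all others → no strictly dominant strategy.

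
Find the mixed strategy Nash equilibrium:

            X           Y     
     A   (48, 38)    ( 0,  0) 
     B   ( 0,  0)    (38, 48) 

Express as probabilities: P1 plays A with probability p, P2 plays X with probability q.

p = 0.5581, q = 0.4419

Work:
Find probabilities that make opponent indifferent:
P2 chooses q to make P1 indifferent between A and B
P1 chooses p to make P2 indifferent between X and Y
Mixed NE: P1 plays (A: 0.5581, B: 0.4419), P2 plays (X: 0.4419, Y: 0.5581)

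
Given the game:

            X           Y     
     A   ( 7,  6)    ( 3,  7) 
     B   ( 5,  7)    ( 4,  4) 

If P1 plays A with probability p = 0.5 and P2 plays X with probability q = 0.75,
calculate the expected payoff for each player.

E[P1] = 5.375, E[P2] = 6.25

Work:
E[P1] = p·q·π₁(A,X) + p·(1-q)·π₁(A,Y) + (1-p)·q·π₁(B,X) + (1-p)·(1-q)·π₁(B,Y)
= 0.5·0.75·7 + 0.5·0.25·3 + 0.5·0.75·5 + 0.5·0.25·4
= 5.375

E[P2] = 6.25 (similar calculation)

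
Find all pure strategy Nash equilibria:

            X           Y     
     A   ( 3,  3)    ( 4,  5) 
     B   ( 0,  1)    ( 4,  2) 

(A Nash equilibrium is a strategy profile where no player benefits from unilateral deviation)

Nash equilibrium: (A, Y), (B, Y)

Work:
Best responses:
  P1 vs X: payoffs [3, 0] → best response A (payoff 3)
  P1 vs Y: payoffs [4, 4] → best response A/B (payoff 4)
  P2 vs A: payoffs [3, 5] → best response Y (payoff 5)
  P2 vs B: payoffs [1, 2] → best response Y (payoff 2)
Mutual best responses: (A,Y), (B,Y) → Nash equilibria.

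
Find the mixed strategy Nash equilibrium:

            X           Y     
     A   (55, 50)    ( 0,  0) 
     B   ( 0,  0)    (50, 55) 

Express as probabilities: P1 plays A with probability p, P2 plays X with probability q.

p = 0.5238, q = 0.4762

Work:
Find probabilities that make opponent indifferent:
P2 chooses q to make P1 indifferent between A and B
P1 chooses p to make P2 indifferent between X and Y
Mixed NE: P1 plays (A: 0.5238, B: 0.4762), P2 plays (X: 0.4762, Y: 0.5238)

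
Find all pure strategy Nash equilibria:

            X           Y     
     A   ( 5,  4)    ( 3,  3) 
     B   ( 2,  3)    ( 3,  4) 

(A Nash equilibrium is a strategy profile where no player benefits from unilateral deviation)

Nash equilibrium: (A, X), (B, Y)

Work:
Best responses:
  P1 vs X: payoffs [5, 2] → best response A (payoff 5)
  P1 vs Y: payoffs [3, 3] → best response A/B (payoff 3)
  P2 vs A: payoffs [4, 3] → best response X (payoff 4)
  P2 vs B: payoffs [3, 4] → best response Y (payoff 4)
Mutual best responses: (A,X), (B,Y) → Nash equilibria.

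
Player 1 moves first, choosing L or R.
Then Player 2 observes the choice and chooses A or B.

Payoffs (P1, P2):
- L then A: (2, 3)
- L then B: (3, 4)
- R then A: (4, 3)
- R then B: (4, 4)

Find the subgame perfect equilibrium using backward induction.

P1 plays R, P2 plays B after L and B after R; Payoff (4, 4)

Work:
Backward induction:
After L: P2 chooses B → P1 gets 3
After R: P2 chooses B → P1 gets 4
P1 chooses R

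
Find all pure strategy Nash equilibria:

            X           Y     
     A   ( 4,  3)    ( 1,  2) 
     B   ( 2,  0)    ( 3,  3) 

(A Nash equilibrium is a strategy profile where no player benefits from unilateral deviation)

Nash equilibrium: (A, X), (B, Y)

Work:
Best responses:
  P1 vs X: payoffs [4, 2] → best response A (payoff 4)
  P1 vs Y: payoffs [1, 3] → best response B (payoff 3)
  P2 vs A: payoffs [3, 2] → best response X (payoff 3)
  P2 vs B: payoffs [0, 3] → best response Y (payoff 3)
Mutual best responses: (A,X), (B,Y) → Nash equilibria.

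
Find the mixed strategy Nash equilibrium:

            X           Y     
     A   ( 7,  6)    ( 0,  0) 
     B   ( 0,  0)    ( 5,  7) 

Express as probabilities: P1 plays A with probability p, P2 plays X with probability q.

p = 0.5385, q = 0.4167

Work:
Find probabilities that make opponent indifferent:
P2 chooses q to make P1 indifferent between A and B
P1 chooses p to make P2 indifferent between X and Y
Mixed NE: P1 plays (A: 0.5385, B: 0.4615), P2 plays (X: 0.4167, Y: 0.5833)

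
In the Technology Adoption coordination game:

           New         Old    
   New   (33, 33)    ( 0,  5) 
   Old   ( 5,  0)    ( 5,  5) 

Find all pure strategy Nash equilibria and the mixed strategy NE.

Pure NE: (New, New) and (Old, Old); Mixed NE: p = 0.1515, q = 0.1515

Work:
Check pure NE:
(New, New): (33, 33) - no unilateral deviation beneficial
(Old, Old): (5, 5) - no unilateral deviation beneficial
Mixed NE: P1 plays New with p = 0.1515, P2 plays New with q = 0.1515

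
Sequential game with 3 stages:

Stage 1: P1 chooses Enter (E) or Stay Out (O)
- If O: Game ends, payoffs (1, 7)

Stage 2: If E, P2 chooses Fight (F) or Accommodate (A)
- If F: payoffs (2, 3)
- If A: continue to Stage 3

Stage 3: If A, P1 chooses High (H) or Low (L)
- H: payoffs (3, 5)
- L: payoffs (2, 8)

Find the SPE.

SPE: (E, A, H); Outcome (3, 5)

Work:
Stage 3: P1 chooses H (3 vs 2)
Stage 2: P2: F->3, A->5 (anticipating H). Choose A
Stage 1: P1: O->1, E->3 (anticipating A, H). Choose E
SPE path: E -> A -> H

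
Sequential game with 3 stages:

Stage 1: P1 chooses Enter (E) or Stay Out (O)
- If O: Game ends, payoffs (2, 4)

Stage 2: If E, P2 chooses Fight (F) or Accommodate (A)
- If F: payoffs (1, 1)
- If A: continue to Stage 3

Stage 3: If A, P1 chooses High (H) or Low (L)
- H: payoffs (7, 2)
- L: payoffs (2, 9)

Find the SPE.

SPE: (E, A, H); Outcome (7, 2)

Work:
Stage 3: P1 chooses H (7 vs 2)
Stage 2: P2: F->1, A->2 (anticipating H). Choose A
Stage 1: P1: O->2, E->7 (anticipating A, H). Choose E
SPE path: E -> A -> H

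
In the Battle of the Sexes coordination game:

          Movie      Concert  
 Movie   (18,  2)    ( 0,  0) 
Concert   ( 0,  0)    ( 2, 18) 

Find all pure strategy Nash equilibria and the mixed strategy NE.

Pure NE: (Movie, Movie) and (Concert, Concert); Mixed NE: p = 0.9, q = 0.1

Work:
Check pure NE:
(Movie, Movie): (18, 2) - no unilateral deviation beneficial
(Concert, Concert): (2, 18) - no unilateral deviation beneficial
Mixed NE: P1 plays Movie with p = 0.9, P2 plays Movie with q = 0.1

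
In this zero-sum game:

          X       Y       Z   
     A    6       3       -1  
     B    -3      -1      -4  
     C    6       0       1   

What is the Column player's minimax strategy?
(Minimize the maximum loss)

Column should play Z, value = 1

Work:
Column player minimizes Row's maximum payoff:
Column X: max payoff to Row = 6
Column Y: max payoff to Row = 3
Column Z: max payoff to Row = 1
Minimum is 1, achieved by column Z.
Minimax strategy: Z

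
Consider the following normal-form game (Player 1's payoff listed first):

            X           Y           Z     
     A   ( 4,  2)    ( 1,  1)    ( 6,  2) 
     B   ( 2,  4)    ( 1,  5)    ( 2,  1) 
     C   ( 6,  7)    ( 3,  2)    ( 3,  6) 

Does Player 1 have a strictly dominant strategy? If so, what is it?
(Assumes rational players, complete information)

No strictly dominant strategy exists for Player 1

Work:
A strategy strictly dominates another if it gives a strictly higher payoff against every opponent action. Compare each pair of P1's strategies column-by-column:
  A vs B: [4 vs 2, 1 vs 1, 6 vs 2] → A does not strictly dominate B (column Y: 1 ≤ 1)
  A vs C: [4 vs 6, 1 vs 3, 6 vs 3] → A does not strictly dominate C (column X: 4 ≤ 6)
  B vs A: [2 vs 4, 1 vs 1, 2 vs 6] → B does not strictly dominate A (column X: 2 ≤ 4)
  B vs C: [2 vs 6, 1 vs 3, 2 vs 3] → B does not strictly dominate C (column X: 2 ≤ 6)
  C vs A: [6 vs 4, 3 vs 1, 3 vs 6] → C does not strictly dominate A (column Z: 3 ≤ 6)
  C vs B: [6 vs 2, 3 vs 1, 3 vs 2] → C strictly dominates B
No single strategy strictly dominates all others → no strictly dominant strategy.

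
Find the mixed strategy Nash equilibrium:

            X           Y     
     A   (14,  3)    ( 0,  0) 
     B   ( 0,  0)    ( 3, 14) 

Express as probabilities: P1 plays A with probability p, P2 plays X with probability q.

p = 0.8235, q = 0.1765

Work:
Find probabilities that make opponent indifferent:
P2 chooses q to make P1 indifferent between A and B
P1 chooses p to make P2 indifferent between X and Y
Mixed NE: P1 plays (A: 0.8235, B: 0.1765), P2 plays (X: 0.1765, Y: 0.8235)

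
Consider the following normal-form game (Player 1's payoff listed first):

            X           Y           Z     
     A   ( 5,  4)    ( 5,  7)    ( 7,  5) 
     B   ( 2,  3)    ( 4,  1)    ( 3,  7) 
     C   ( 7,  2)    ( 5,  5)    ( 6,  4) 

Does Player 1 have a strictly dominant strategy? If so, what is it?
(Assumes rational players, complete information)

No strictly dominant strategy exists for Player 1

Work:
A strategy strictly dominates another if it gives a strictly higher payoff against every opponent action. Compare each pair of P1's strategies column-by-column:
  A vs B: [5 vs 2, 5 vs 4, 7 vs 3] → A strictly dominates B
  A vs C: [5 vs 7, 5 vs 5, 7 vs 6] → A does not strictly dominate C (column X: 5 ≤ 7)
  B vs A: [2 vs 5, 4 vs 5, 3 vs 7] → B does not strictly dominate A (column X: 2 ≤ 5)
  B vs C: [2 vs 7, 4 vs 5, 3 vs 6] → B does not strictly dominate C (column X: 2 ≤ 7)
  C vs A: [7 vs 5, 5 vs 5, 6 vs 7] → C does not strictly dominate A (column Y: 5 ≤ 5)
  C vs B: [7 vs 2, 5 vs 4, 6 vs 3] → C strictly dominates B
No single strategy strictly dominates all others → no strictly dominant strategy.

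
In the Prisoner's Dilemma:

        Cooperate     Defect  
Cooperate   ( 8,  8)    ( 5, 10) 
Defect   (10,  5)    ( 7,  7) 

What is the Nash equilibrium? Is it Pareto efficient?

(Defect, Defect) is NE; not Pareto efficient

Work:
Defect dominates Cooperate for both players:
If P2 cooperates: Defect (10) > Cooperate (8)
If P2 defects: Defect (7) > Cooperate (5)
NE: (Defect, Defect) with payoff (7, 7)
But (Cooperate, Cooperate) = (8, 8) Pareto dominates (7, 7)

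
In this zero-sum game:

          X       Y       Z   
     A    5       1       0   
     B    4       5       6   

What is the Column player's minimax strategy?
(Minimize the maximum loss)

Column should play X or Y (all achieve the minimum), value = 5

Work:
Column player minimizes Row's maximum payoff:
Column X: max payoff to Row = 5
Column Y: max payoff to Row = 5
Column Z: max payoff to Row = 6
Minimum is 5, achieved by columns X, Y (tied).
Each of X or Y is a minimax strategy.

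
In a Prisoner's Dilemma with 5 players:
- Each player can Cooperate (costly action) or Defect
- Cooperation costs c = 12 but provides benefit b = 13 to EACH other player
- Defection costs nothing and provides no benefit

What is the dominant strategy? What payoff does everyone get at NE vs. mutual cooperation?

Dominant: Defect; NE payoff = 0; Coop payoff = 40

Work:
Defect dominates (saves cost c = 12, benefit to others is external)
NE: All defect → everyone gets 0
If all cooperate: each receives (4)×13 - 12 = 40
Social dilemma: 40 > 0 but NE gives 0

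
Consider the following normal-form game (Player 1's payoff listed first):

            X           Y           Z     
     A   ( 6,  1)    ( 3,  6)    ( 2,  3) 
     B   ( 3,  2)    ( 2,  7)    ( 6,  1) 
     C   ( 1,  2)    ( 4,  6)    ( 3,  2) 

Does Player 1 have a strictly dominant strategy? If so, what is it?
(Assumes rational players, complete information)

No strictly dominant strategy exists for Player 1

Work:
A strategy strictly dominates another if it gives a strictly higher payoff against every opponent action. Compare each pair of P1's strategies column-by-column:
  A vs B: [6 vs 3, 3 vs 2, 2 vs 6] → A does not strictly dominate B (column Z: 2 ≤ 6)
  A vs C: [6 vs 1, 3 vs 4, 2 vs 3] → A does not strictly dominate C (column Y: 3 ≤ 4)
  B vs A: [3 vs 6, 2 vs 3, 6 vs 2] → B does not strictly dominate A (column X: 3 ≤ 6)
  B vs C: [3 vs 1, 2 vs 4, 6 vs 3] → B does not strictly dominate C (column Y: 2 ≤ 4)
  C vs A: [1 vs 6, 4 vs 3, 3 vs 2] → C does not strictly dominate A (column X: 1 ≤ 6)
  C vs B: [1 vs 3, 4 vs 2, 3 vs 6] → C does not strictly dominate B (column X: 1 ≤ 3)
No single strategy strictly dominates all others → no strictly dominant strategy.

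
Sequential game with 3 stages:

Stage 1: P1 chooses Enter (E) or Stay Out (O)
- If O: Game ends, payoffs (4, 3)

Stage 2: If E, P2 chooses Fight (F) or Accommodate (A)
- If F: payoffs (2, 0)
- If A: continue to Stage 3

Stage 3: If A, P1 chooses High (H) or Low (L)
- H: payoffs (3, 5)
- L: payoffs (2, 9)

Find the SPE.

SPE: (O, A, H); Outcome (4, 3)

Work:
Stage 3: P1 chooses H (3 vs 2)
Stage 2: P2: F->0, A->5 (anticipating H). Choose A
Stage 1: P1: O->4, E->3 (anticipating A, H). Choose O
SPE path: O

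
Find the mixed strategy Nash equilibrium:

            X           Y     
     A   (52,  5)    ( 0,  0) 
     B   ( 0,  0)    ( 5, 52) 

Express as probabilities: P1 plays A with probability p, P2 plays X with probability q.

p = 0.9123, q = 0.0877

Work:
Find probabilities that make opponent indifferent:
P2 chooses q to make P1 indifferent between A and B
P1 chooses p to make P2 indifferent between X and Y
Mixed NE: P1 plays (A: 0.9123, B: 0.0877), P2 plays (X: 0.0877, Y: 0.9123)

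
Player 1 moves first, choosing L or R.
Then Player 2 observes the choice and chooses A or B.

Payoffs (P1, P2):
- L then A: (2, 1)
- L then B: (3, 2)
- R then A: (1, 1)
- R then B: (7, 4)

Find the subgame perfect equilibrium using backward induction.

P1 plays R, P2 plays B after L and B after R; Payoff (7, 4)

Work:
Backward induction:
After L: P2 chooses B → P1 gets 3
After R: P2 chooses B → P1 gets 7
P1 chooses R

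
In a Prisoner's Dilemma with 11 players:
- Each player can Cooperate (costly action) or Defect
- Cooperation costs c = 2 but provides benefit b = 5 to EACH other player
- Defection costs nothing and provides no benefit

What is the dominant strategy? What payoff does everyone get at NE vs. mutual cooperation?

Dominant: Defect; NE payoff = 0; Coop payoff = 48

Work:
Defect dominates (saves cost c = 2, benefit to others is external)
NE: All defect → everyone gets 0
If all cooperate: each receives (10)×5 - 2 = 48
Social dilemma: 48 > 0 but NE gives 0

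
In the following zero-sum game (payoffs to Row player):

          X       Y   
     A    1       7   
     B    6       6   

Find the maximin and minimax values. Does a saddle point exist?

Maximin = 6, Minimax = 6, Saddle: True

Work:
Row minimums: [1, 6] → maximin = 6
Column maximums: [6, 7] → minimax = 6
Saddle point exists! Game value = 6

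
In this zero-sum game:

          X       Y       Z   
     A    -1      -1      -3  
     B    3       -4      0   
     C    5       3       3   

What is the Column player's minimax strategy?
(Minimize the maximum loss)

Column should play Y or Z (all achieve the minimum), value = 3

Work:
Column player minimizes Row's maximum payoff:
Column X: max payoff to Row = 5
Column Y: max payoff to Row = 3
Column Z: max payoff to Row = 3
Minimum is 3, achieved by columns Y, Z (tied).
Each of Y or Z is a minimax strategy.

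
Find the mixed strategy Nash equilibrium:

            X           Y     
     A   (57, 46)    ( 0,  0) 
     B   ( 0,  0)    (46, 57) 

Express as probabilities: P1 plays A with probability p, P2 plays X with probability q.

p = 0.5534, q = 0.4466

Work:
Find probabilities that make opponent indifferent:
P2 chooses q to make P1 indifferent between A and B
P1 chooses p to make P2 indifferent between X and Y
Mixed NE: P1 plays (A: 0.5534, B: 0.4466), P2 plays (X: 0.4466, Y: 0.5534)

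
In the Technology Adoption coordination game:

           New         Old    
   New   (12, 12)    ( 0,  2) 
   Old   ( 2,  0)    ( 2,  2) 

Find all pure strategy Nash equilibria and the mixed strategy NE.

Pure NE: (New, New) and (Old, Old); Mixed NE: p = 0.1667, q = 0.1667

Work:
Check pure NE:
(New, New): (12, 12) - no unilateral deviation beneficial
(Old, Old): (2, 2) - no unilateral deviation beneficial
Mixed NE: P1 plays New with p = 0.1667, P2 plays New with q = 0.1667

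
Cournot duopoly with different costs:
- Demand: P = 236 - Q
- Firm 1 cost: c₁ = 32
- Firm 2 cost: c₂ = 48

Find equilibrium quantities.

q₁* = 73.33, q₂* = 57.33

Work:
Reaction: q₁ = (236 - 32 - q₂)/2
Reaction: q₂ = (236 - 48 - q₁)/2
Solve simultaneously:
q₁* = (236 - 2×32 + 48)/3 = 73.33
q₂* = (236 - 2×48 + 32)/3 = 57.33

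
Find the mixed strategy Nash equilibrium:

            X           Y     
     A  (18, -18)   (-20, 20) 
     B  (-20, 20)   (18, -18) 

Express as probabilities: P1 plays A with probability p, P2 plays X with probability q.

p = 0.5, q = 0.5

Work:
Find probabilities that make opponent indifferent:
P2 chooses q to make P1 indifferent between A and B
P1 chooses p to make P2 indifferent between X and Y
Mixed NE: P1 plays (A: 0.5, B: 0.5), P2 plays (X: 0.5, Y: 0.5)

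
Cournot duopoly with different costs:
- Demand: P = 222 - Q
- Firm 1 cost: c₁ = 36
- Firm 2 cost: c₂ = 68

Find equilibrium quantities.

q₁* = 72.67, q₂* = 40.67

Work:
Reaction: q₁ = (222 - 36 - q₂)/2
Reaction: q₂ = (222 - 68 - q₁)/2
Solve simultaneously:
q₁* = (222 - 2×36 + 68)/3 = 72.67
q₂* = (222 - 2×68 + 36)/3 = 40.67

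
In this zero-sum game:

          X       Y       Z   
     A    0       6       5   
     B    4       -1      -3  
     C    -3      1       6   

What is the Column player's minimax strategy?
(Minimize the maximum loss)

Column should play X, value = 4

Work:
Column player minimizes Row's maximum payoff:
Column X: max payoff to Row = 4
Column Y: max payoff to Row = 6
Column Z: max payoff to Row = 6
Minimum is 4, achieved by column X.
Minimax strategy: X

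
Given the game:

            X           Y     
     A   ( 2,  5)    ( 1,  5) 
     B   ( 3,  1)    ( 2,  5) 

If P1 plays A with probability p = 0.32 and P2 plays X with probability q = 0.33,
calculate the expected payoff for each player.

E[P1] = 2.01, E[P2] = 4.1024

Work:
E[P1] = p·q·π₁(A,X) + p·(1-q)·π₁(A,Y) + (1-p)·q·π₁(B,X) + (1-p)·(1-q)·π₁(B,Y)
= 0.32·0.33·2 + 0.32·0.67·1 + 0.68·0.33·3 + 0.68·0.67·2
= 2.01

E[P2] = 4.1024 (similar calculation)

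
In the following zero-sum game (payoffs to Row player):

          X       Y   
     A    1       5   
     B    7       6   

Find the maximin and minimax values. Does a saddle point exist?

Maximin = 6, Minimax = 6, Saddle: True

Work:
Row minimums: [1, 6] → maximin = 6
Column maximums: [7, 6] → minimax = 6
Saddle point exists! Game value = 6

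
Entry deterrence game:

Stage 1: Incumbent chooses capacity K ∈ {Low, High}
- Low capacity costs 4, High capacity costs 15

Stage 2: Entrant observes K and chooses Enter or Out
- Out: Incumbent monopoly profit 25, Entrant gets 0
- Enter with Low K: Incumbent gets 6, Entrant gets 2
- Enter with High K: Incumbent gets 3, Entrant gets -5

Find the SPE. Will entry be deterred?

SPE: (High, Enter|Low, Out|High); Entry deterred. Incumbent net profit = 10

Work:
After Low K: Entrant enters (2 > 0)
After High K: Entrant stays out (-5 < 0)
Incumbent: Low → 6−4=2, High → 25−15=10
Incumbent chooses High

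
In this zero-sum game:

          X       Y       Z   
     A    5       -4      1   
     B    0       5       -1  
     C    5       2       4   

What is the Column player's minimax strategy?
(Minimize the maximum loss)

Column should play Z, value = 4

Work:
Column player minimizes Row's maximum payoff:
Column X: max payoff to Row = 5
Column Y: max payoff to Row = 5
Column Z: max payoff to Row = 4
Minimum is 4, achieved by column Z.
Minimax strategy: Z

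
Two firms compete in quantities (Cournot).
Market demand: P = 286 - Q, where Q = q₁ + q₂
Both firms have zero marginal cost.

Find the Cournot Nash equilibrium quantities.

q₁* = q₂* = 95.33; P* = 95.33

Work:
Profit: π_i = P·q_i = (a - q_i - q_j)·q_i
FOC: ∂π_i/∂q_i = a - 2q_i - q_j = 0
Reaction function: q_i = (286 - q_j)/2
Symmetry: q* = 286/3 = 95.33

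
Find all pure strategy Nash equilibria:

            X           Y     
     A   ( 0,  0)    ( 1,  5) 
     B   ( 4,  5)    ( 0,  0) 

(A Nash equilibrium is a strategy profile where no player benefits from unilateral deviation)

Nash equilibrium: (A, Y), (B, X)

Work:
Best responses:
  P1 vs X: payoffs [0, 4] → best response B (payoff 4)
  P1 vs Y: payoffs [1, 0] → best response A (payoff 1)
  P2 vs A: payoffs [0, 5] → best response Y (payoff 5)
  P2 vs B: payoffs [5, 0] → best response X (payoff 5)
Mutual best responses: (A,Y), (B,X) → Nash equilibria.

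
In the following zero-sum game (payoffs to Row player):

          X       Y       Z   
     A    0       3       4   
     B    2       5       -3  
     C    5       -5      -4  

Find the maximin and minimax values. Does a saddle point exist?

Maximin = 0, Minimax = 4, Saddle: False

Work:
Row minimums: [0, -3, -5] → maximin = 0
Column maximums: [5, 5, 4] → minimax = 4
No saddle point (maximin ≠ minimax). Mixed strategy needed.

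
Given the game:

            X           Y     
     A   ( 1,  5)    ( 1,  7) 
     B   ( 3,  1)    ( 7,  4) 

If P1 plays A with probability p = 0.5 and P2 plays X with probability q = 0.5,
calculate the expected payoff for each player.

E[P1] = 3.0, E[P2] = 4.25

Work:
E[P1] = p·q·π₁(A,X) + p·(1-q)·π₁(A,Y) + (1-p)·q·π₁(B,X) + (1-p)·(1-q)·π₁(B,Y)
= 0.5·0.5·1 + 0.5·0.5·1 + 0.5·0.5·3 + 0.5·0.5·7
= 3.0

E[P2] = 4.25 (similar calculation)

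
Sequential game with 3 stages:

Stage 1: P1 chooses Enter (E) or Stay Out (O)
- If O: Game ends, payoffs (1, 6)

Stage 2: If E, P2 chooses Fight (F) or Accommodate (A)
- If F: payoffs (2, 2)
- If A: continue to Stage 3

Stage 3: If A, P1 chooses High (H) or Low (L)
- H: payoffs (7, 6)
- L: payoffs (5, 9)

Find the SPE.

SPE: (E, A, H); Outcome (7, 6)

Work:
Stage 3: P1 chooses H (7 vs 5)
Stage 2: P2: F->2, A->6 (anticipating H). Choose A
Stage 1: P1: O->1, E->7 (anticipating A, H). Choose E
SPE path: E -> A -> H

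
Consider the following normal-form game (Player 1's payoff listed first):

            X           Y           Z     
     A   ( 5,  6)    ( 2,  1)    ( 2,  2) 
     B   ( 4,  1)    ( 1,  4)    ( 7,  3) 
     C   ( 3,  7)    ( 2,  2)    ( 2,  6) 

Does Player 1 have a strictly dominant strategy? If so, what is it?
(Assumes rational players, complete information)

No strictly dominant strategy exists for Player 1

Work:
A strategy strictly dominates another if it gives a strictly higher payoff against every opponent action. Compare each pair of P1's strategies column-by-column:
  A vs B: [5 vs 4, 2 vs 1, 2 vs 7] → A does not strictly dominate B (column Z: 2 ≤ 7)
  A vs C: [5 vs 3, 2 vs 2, 2 vs 2] → A does not strictly dominate C (column Y: 2 ≤ 2)
  B vs A: [4 vs 5, 1 vs 2, 7 vs 2] → B does not strictly dominate A (column X: 4 ≤ 5)
  B vs C: [4 vs 3, 1 vs 2, 7 vs 2] → B does not strictly dominate C (column Y: 1 ≤ 2)
  C vs A: [3 vs 5, 2 vs 2, 2 vs 2] → C does not strictly dominate A (column X: 3 ≤ 5)
  C vs B: [3 vs 4, 2 vs 1, 2 vs 7] → C does not strictly dominate B (column X: 3 ≤ 4)
No single strategy strictly dominates all others → no strictly dominant strategy.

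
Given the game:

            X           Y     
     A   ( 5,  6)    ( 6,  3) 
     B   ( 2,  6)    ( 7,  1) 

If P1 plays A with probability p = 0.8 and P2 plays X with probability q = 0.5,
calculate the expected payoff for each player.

E[P1] = 5.3, E[P2] = 4.3

Work:
E[P1] = p·q·π₁(A,X) + p·(1-q)·π₁(A,Y) + (1-p)·q·π₁(B,X) + (1-p)·(1-q)·π₁(B,Y)
= 0.8·0.5·5 + 0.8·0.5·6 + 0.2·0.5·2 + 0.2·0.5·7
= 5.3

E[P2] = 4.3 (similar calculation)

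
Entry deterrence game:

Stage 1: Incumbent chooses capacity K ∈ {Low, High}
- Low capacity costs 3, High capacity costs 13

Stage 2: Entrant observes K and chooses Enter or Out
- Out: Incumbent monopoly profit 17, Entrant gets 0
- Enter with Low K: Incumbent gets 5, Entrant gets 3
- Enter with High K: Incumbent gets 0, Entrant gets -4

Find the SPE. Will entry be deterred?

SPE: (High, Enter|Low, Out|High); Entry deterred. Incumbent net profit = 4

Work:
After Low K: Entrant enters (3 > 0)
After High K: Entrant stays out (-4 < 0)
Incumbent: Low → 5−3=2, High → 17−13=4
Incumbent chooses High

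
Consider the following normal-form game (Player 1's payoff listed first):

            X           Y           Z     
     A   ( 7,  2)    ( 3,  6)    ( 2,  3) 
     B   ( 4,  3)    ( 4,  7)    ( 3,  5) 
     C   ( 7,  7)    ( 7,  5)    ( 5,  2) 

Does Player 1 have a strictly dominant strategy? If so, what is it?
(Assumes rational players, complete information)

No strictly dominant strategy exists for Player 1

Work:
A strategy strictly dominates another if it gives a strictly higher payoff against every opponent action. Compare each pair of P1's strategies column-by-column:
  A vs B: [7 vs 4, 3 vs 4, 2 vs 3] → A does not strictly dominate B (column Y: 3 ≤ 4)
  A vs C: [7 vs 7, 3 vs 7, 2 vs 5] → A does not strictly dominate C (column X: 7 ≤ 7)
  B vs A: [4 vs 7, 4 vs 3, 3 vs 2] → B does not strictly dominate A (column X: 4 ≤ 7)
  B vs C: [4 vs 7, 4 vs 7, 3 vs 5] → B does not strictly dominate C (column X: 4 ≤ 7)
  C vs A: [7 vs 7, 7 vs 3, 5 vs 2] → C does not strictly dominate A (column X: 7 ≤ 7)
  C vs B: [7 vs 4, 7 vs 4, 5 vs 3] → C strictly dominates B
No single strategy strictly dominates all others → no strictly dominant strategy.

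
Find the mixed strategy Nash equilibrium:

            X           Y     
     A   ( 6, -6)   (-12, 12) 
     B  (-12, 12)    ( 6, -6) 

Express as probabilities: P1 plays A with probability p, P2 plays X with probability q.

p = 0.5, q = 0.5

Work:
Find probabilities that make opponent indifferent:
P2 chooses q to make P1 indifferent between A and B
P1 chooses p to make P2 indifferent between X and Y
Mixed NE: P1 plays (A: 0.5, B: 0.5), P2 plays (X: 0.5, Y: 0.5)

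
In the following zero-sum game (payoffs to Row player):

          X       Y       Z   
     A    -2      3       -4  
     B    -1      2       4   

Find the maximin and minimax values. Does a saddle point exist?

Maximin = -1, Minimax = -1, Saddle: True

Work:
Row minimums: [-4, -1] → maximin = -1
Column maximums: [-1, 3, 4] → minimax = -1
Saddle point exists! Game value = -1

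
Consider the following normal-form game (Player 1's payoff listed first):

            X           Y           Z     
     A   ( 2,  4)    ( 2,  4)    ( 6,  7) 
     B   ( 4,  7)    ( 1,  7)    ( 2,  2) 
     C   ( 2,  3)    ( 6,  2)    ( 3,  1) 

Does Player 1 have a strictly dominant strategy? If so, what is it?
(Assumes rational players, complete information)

No strictly dominant strategy exists for Player 1

Work:
A strategy strictly dominates another if it gives a strictly higher payoff against every opponent action. Compare each pair of P1's strategies column-by-column:
  A vs B: [2 vs 4, 2 vs 1, 6 vs 2] → A does not strictly dominate B (column X: 2 ≤ 4)
  A vs C: [2 vs 2, 2 vs 6, 6 vs 3] → A does not strictly dominate C (column X: 2 ≤ 2)
  B vs A: [4 vs 2, 1 vs 2, 2 vs 6] → B does not strictly dominate A (column Y: 1 ≤ 2)
  B vs C: [4 vs 2, 1 vs 6, 2 vs 3] → B does not strictly dominate C (column Y: 1 ≤ 6)
  C vs A: [2 vs 2, 6 vs 2, 3 vs 6] → C does not strictly dominate A (column X: 2 ≤ 2)
  C vs B: [2 vs 4, 6 vs 1, 3 vs 2] → C does not strictly dominate B (column X: 2 ≤ 4)
No single strategy strictly dominates all others → no strictly dominant strategy.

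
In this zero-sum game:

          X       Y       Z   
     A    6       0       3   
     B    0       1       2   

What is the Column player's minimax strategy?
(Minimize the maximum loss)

Column should play Y, value = 1

Work:
Column player minimizes Row's maximum payoff:
Column X: max payoff to Row = 6
Column Y: max payoff to Row = 1
Column Z: max payoff to Row = 3
Minimum is 1, achieved by column Y.
Minimax strategy: Y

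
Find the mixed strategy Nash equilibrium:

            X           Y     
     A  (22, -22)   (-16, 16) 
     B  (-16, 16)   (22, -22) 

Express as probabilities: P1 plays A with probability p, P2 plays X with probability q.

p = 0.5, q = 0.5

Work:
Find probabilities that make opponent indifferent:
P2 chooses q to make P1 indifferent between A and B
P1 chooses p to make P2 indifferent between X and Y
Mixed NE: P1 plays (A: 0.5, B: 0.5), P2 plays (X: 0.5, Y: 0.5)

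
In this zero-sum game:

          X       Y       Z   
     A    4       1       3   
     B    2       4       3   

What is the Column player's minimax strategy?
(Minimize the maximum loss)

Column should play Z, value = 3

Work:
Column player minimizes Row's maximum payoff:
Column X: max payoff to Row = 4
Column Y: max payoff to Row = 4
Column Z: max payoff to Row = 3
Minimum is 3, achieved by column Z.
Minimax strategy: Z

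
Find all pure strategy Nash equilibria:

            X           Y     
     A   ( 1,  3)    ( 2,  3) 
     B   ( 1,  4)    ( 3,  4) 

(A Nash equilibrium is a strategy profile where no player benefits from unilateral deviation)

Nash equilibrium: (A, X), (B, X), (B, Y)

Work:
Best responses:
  P1 vs X: payoffs [1, 1] → best response A/B (payoff 1)
  P1 vs Y: payoffs [2, 3] → best response B (payoff 3)
  P2 vs A: payoffs [3, 3] → best response X/Y (payoff 3)
  P2 vs B: payoffs [4, 4] → best response X/Y (payoff 4)
Mutual best responses: (A,X), (B,X), (B,Y) → Nash equilibria.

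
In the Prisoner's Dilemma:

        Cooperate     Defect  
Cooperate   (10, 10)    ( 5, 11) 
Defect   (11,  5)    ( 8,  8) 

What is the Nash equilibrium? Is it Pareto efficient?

(Defect, Defect) is NE; not Pareto efficient

Work:
Defect dominates Cooperate for both players:
If P2 cooperates: Defect (11) > Cooperate (10)
If P2 defects: Defect (8) > Cooperate (5)
NE: (Defect, Defect) with payoff (8, 8)
But (Cooperate, Cooperate) = (10, 10) Pareto dominates (8, 8)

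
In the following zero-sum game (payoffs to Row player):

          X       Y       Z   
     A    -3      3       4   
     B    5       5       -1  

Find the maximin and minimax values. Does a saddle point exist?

Maximin = -1, Minimax = 4, Saddle: False

Work:
Row minimums: [-3, -1] → maximin = -1
Column maximums: [5, 5, 4] → minimax = 4
No saddle point (maximin ≠ minimax). Mixed strategy needed.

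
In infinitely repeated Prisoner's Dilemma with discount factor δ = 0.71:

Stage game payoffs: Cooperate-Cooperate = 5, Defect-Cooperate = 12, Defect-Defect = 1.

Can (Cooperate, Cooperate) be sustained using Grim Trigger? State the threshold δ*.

δ* = 0.6364; since δ = 0.71 ≥ 0.6364, cooperation can be sustained

Work:
For Grim Trigger:
Cooperate forever: 5/(1-δ)
Defect then punished: 12 + 1·δ/(1-δ)
Need: 5/(1-δ) ≥ 12 + 1·δ/(1-δ)
Solving: δ ≥ (T-R)/(T-P) = (12-5)/(12-1) = 0.6364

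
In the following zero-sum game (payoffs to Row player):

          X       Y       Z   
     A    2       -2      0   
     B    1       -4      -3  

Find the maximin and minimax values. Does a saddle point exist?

Maximin = -2, Minimax = -2, Saddle: True

Work:
Row minimums: [-2, -4] → maximin = -2
Column maximums: [2, -2, 0] → minimax = -2
Saddle point exists! Game value = -2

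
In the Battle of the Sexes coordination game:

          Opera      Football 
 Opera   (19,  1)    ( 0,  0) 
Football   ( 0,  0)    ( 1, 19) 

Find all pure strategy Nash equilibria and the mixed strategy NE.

Pure NE: (Opera, Opera) and (Football, Football); Mixed NE: p = 0.95, q = 0.05

Work:
Check pure NE:
(Opera, Opera): (19, 1) - no unilateral deviation beneficial
(Football, Football): (1, 19) - no unilateral deviation beneficial
Mixed NE: P1 plays Opera with p = 0.95, P2 plays Opera with q = 0.05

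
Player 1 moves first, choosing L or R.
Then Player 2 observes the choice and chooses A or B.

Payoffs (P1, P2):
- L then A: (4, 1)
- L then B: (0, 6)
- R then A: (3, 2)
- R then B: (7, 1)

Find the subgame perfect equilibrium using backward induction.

P1 plays R, P2 plays B after L and A after R; Payoff (3, 2)

Work:
Backward induction:
After L: P2 chooses B → P1 gets 0
After R: P2 chooses A → P1 gets 3
P1 chooses R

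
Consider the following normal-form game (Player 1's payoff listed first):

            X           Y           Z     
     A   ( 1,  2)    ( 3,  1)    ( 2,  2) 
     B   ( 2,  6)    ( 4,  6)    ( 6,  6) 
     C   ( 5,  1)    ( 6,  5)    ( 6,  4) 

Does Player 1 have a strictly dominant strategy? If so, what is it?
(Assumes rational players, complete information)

No strictly dominant strategy exists for Player 1

Work:
A strategy strictly dominates another if it gives a strictly higher payoff against every opponent action. Compare each pair of P1's strategies column-by-column:
  A vs B: [1 vs 2, 3 vs 4, 2 vs 6] → A does not strictly dominate B (column X: 1 ≤ 2)
  A vs C: [1 vs 5, 3 vs 6, 2 vs 6] → A does not strictly dominate C (column X: 1 ≤ 5)
  B vs A: [2 vs 1, 4 vs 3, 6 vs 2] → B strictly dominates A
  B vs C: [2 vs 5, 4 vs 6, 6 vs 6] → B does not strictly dominate C (column X: 2 ≤ 5)
  C vs A: [5 vs 1, 6 vs 3, 6 vs 2] → C strictly dominates A
  C vs B: [5 vs 2, 6 vs 4, 6 vs 6] → C does not strictly dominate B (column Z: 6 ≤ 6)
No single strategy strictly dominates all others → no strictly dominant strategy.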